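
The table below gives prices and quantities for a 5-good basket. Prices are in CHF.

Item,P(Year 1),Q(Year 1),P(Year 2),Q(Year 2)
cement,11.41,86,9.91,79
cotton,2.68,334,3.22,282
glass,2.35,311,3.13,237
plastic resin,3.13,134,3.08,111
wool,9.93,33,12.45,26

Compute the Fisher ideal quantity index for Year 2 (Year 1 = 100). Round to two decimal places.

Laspeyres component (base-period weights):
ΣP(Year 1)Q(Year 2) = 11.41×79 + 2.68×282 + 2.35×237 + 3.13×111 + 9.93×26 = 901.39 + 755.76 + 556.95 + 347.43 + 258.18 = 2819.71
ΣP(Year 1)Q(Year 1) = 11.41×86 + 2.68×334 + 2.35×311 + 3.13×134 + 9.93×33 = 981.26 + 895.12 + 730.85 + 419.42 + 327.69 = 3354.34
L = 2819.71 / 3354.34 × 100 = 84.0615
Paasche component (current-period weights):
ΣP(Year 2)Q(Year 2) = 9.91×79 + 3.22×282 + 3.13×237 + 3.08×111 + 12.45×26 = 782.89 + 908.04 + 741.81 + 341.88 + 323.7 = 3098.32
ΣP(Year 2)Q(Year 1) = 9.91×86 + 3.22×334 + 3.13×311 + 3.08×134 + 12.45×33 = 852.26 + 1075.48 + 973.43 + 412.72 + 410.85 = 3724.74
P = 3098.32 / 3724.74 × 100 = 83.1822
Fisher = √(L × P) = √(84.0615 × 83.1822) = 83.6207

83.62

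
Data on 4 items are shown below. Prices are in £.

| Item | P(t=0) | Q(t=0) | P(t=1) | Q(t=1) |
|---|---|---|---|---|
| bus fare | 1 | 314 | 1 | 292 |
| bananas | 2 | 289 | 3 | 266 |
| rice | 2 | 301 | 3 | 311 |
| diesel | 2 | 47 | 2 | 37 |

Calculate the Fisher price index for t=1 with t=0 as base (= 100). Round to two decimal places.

Laspeyres component (base-period weights):
ΣP(t=1)Q(t=0) = 1×314 + 3×289 + 3×301 + 2×47 = 314 + 867 + 903 + 94 = 2178
ΣP(t=0)Q(t=0) = 1×314 + 2×289 + 2×301 + 2×47 = 314 + 578 + 602 + 94 = 1588
L = 2178 / 1588 × 100 = 137.1537
Paasche component (current-period weights):
ΣP(t=1)Q(t=1) = 1×292 + 3×266 + 3×311 + 2×37 = 292 + 798 + 933 + 74 = 2097
ΣP(t=0)Q(t=1) = 1×292 + 2×266 + 2×311 + 2×37 = 292 + 532 + 622 + 74 = 1520
P = 2097 / 1520 × 100 = 137.9605
Fisher = √(L × P) = √(137.1537 × 137.9605) = 137.5565

137.56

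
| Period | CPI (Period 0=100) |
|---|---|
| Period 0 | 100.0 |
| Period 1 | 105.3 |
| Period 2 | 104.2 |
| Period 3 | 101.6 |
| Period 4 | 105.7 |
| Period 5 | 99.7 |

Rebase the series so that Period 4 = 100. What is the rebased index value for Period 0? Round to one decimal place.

94.6

Rebased(Period 0) = 100.0 / 105.7 × 100 = 94.6074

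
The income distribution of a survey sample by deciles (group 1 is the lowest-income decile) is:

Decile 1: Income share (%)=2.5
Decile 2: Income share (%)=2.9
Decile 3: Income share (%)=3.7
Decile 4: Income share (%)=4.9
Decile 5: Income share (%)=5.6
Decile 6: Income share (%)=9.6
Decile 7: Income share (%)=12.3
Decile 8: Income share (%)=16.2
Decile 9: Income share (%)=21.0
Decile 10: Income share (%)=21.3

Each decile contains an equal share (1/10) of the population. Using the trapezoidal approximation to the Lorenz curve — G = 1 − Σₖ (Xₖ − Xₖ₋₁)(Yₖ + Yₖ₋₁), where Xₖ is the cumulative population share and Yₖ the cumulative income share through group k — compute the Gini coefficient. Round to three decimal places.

Cumulative income shares Yₖ: 0.0250, 0.0540, 0.0910, 0.1400, 0.1960, 0.2920, 0.4150, 0.5770, 0.7870, 1.0000
Σ (Xₖ−Xₖ₋₁)(Yₖ+Yₖ₋₁) = (1/10)(0.0250+0.0000) + (1/10)(0.0540+0.0250) + (1/10)(0.0910+0.0540) + (1/10)(0.1400+0.0910) + (1/10)(0.1960+0.1400) + (1/10)(0.2920+0.1960) + (1/10)(0.4150+0.2920) + (1/10)(0.5770+0.4150) + (1/10)(0.7870+0.5770) + (1/10)(1.0000+0.7870)
  = 0.0025 + 0.0079 + 0.0145 + 0.0231 + 0.0336 + 0.0488 + 0.0707 + 0.0992 + 0.1364 + 0.1787 = 0.6154
G = 1 − 0.6154 = 0.3846

0.385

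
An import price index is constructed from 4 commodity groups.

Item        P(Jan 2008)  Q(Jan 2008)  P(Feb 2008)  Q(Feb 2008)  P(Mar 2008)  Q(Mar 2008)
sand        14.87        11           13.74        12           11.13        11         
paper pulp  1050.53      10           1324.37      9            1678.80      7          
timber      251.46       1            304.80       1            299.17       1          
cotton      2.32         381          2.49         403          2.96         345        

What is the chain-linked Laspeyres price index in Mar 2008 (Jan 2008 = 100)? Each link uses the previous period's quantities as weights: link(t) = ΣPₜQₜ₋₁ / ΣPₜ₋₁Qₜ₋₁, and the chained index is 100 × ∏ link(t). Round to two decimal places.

155.06

Link Jan 2008→Feb 2008:
ΣP(Feb 2008)Q(Jan 2008) = 13.74×11 + 1324.37×10 + 304.80×1 + 2.49×381 = 151.14 + 13243.7 + 304.8 + 948.69 = 14648.33
ΣP(Jan 2008)Q(Jan 2008) = 14.87×11 + 1050.53×10 + 251.46×1 + 2.32×381 = 163.57 + 10505.3 + 251.46 + 883.92 = 11804.25
link = 14648.33/11804.25 = 1.240937
Link Feb 2008→Mar 2008:
ΣP(Mar 2008)Q(Feb 2008) = 11.13×12 + 1678.80×9 + 299.17×1 + 2.96×403 = 133.56 + 15109.2 + 299.17 + 1192.88 = 16734.81
ΣP(Feb 2008)Q(Feb 2008) = 13.74×12 + 1324.37×9 + 304.80×1 + 2.49×403 = 164.88 + 11919.33 + 304.8 + 1003.47 = 13392.48
link = 16734.81/13392.48 = 1.249568
Chained index = 100 × 1.240937 × 1.249568 = 155.0635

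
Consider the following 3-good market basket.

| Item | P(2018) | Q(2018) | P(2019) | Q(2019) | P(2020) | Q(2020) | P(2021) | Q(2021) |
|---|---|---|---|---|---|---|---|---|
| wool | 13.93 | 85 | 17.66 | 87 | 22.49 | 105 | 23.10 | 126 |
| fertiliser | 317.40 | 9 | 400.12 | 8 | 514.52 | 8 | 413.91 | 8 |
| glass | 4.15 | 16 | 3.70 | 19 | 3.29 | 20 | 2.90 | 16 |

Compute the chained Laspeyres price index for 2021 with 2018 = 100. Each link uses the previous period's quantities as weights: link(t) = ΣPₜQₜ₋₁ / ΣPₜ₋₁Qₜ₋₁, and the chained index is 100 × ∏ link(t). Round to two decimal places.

142.03

Link 2018→2019:
ΣP(2019)Q(2018) = 17.66×85 + 400.12×9 + 3.70×16 = 1501.1 + 3601.08 + 59.2 = 5161.38
ΣP(2018)Q(2018) = 13.93×85 + 317.40×9 + 4.15×16 = 1184.05 + 2856.6 + 66.4 = 4107.05
link = 5161.38/4107.05 = 1.256712
Link 2019→2020:
ΣP(2020)Q(2019) = 22.49×87 + 514.52×8 + 3.29×19 = 1956.63 + 4116.16 + 62.51 = 6135.3
ΣP(2019)Q(2019) = 17.66×87 + 400.12×8 + 3.70×19 = 1536.42 + 3200.96 + 70.3 = 4807.68
link = 6135.3/4807.68 = 1.276146
Link 2020→2021:
ΣP(2021)Q(2020) = 23.10×105 + 413.91×8 + 2.90×20 = 2425.5 + 3311.28 + 58 = 5794.78
ΣP(2020)Q(2020) = 22.49×105 + 514.52×8 + 3.29×20 = 2361.45 + 4116.16 + 65.8 = 6543.41
link = 5794.78/6543.41 = 0.885590
Chained index = 100 × 1.256712 × 1.276146 × 0.885590 = 142.0263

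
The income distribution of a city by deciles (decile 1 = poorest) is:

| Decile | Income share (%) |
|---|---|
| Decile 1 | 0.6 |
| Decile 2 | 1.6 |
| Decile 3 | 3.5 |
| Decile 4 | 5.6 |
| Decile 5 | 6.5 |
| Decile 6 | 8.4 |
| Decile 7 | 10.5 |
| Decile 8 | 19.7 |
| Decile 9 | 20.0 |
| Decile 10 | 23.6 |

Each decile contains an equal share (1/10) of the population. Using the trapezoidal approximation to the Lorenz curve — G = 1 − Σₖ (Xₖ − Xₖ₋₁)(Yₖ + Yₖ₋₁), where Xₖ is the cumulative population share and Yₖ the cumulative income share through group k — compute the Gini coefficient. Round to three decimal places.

Cumulative income shares Yₖ: 0.0060, 0.0220, 0.0570, 0.1130, 0.1780, 0.2620, 0.3670, 0.5640, 0.7640, 1.0000
Σ (Xₖ−Xₖ₋₁)(Yₖ+Yₖ₋₁) = (1/10)(0.0060+0.0000) + (1/10)(0.0220+0.0060) + (1/10)(0.0570+0.0220) + (1/10)(0.1130+0.0570) + (1/10)(0.1780+0.1130) + (1/10)(0.2620+0.1780) + (1/10)(0.3670+0.2620) + (1/10)(0.5640+0.3670) + (1/10)(0.7640+0.5640) + (1/10)(1.0000+0.7640)
  = 0.0006 + 0.0028 + 0.0079 + 0.0170 + 0.0291 + 0.0440 + 0.0629 + 0.0931 + 0.1328 + 0.1764 = 0.5666
G = 1 − 0.5666 = 0.4334

0.433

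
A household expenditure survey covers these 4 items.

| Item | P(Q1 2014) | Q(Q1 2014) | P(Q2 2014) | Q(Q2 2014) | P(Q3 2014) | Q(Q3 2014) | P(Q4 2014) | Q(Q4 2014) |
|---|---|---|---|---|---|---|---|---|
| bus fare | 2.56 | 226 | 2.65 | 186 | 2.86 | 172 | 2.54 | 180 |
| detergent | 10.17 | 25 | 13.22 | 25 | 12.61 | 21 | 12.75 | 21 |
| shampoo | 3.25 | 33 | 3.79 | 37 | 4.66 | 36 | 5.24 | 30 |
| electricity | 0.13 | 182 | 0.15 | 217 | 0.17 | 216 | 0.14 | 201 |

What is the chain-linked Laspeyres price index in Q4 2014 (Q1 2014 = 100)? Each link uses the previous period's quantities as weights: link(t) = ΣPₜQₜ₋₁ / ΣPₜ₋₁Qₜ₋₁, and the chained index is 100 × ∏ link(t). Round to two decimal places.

114.38

Link Q1 2014→Q2 2014:
ΣP(Q2 2014)Q(Q1 2014) = 2.65×226 + 13.22×25 + 3.79×33 + 0.15×182 = 598.9 + 330.5 + 125.07 + 27.3 = 1081.77
ΣP(Q1 2014)Q(Q1 2014) = 2.56×226 + 10.17×25 + 3.25×33 + 0.13×182 = 578.56 + 254.25 + 107.25 + 23.66 = 963.72
link = 1081.77/963.72 = 1.122494
Link Q2 2014→Q3 2014:
ΣP(Q3 2014)Q(Q2 2014) = 2.86×186 + 12.61×25 + 4.66×37 + 0.17×217 = 531.96 + 315.25 + 172.42 + 36.89 = 1056.52
ΣP(Q2 2014)Q(Q2 2014) = 2.65×186 + 13.22×25 + 3.79×37 + 0.15×217 = 492.9 + 330.5 + 140.23 + 32.55 = 996.18
link = 1056.52/996.18 = 1.060571
Link Q3 2014→Q4 2014:
ΣP(Q4 2014)Q(Q3 2014) = 2.54×172 + 12.75×21 + 5.24×36 + 0.14×216 = 436.88 + 267.75 + 188.64 + 30.24 = 923.51
ΣP(Q3 2014)Q(Q3 2014) = 2.86×172 + 12.61×21 + 4.66×36 + 0.17×216 = 491.92 + 264.81 + 167.76 + 36.72 = 961.21
link = 923.51/961.21 = 0.960779
Chained index = 100 × 1.122494 × 1.060571 × 0.960779 = 114.3793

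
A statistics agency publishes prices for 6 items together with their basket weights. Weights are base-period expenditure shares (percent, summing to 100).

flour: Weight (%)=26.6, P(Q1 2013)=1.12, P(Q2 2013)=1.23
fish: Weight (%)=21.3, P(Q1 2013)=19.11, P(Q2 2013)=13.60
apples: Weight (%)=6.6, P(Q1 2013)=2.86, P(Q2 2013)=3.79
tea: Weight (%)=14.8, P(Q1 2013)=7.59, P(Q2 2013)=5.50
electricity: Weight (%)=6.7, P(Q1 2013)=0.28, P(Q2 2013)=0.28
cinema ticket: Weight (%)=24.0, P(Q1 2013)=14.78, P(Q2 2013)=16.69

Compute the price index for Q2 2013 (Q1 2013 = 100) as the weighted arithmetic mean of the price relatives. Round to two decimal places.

97.64

flour: 26.6 × (1.23/1.12) = 26.6 × 1.098214 = 29.2125
fish: 21.3 × (13.60/19.11) = 21.3 × 0.711669 = 15.1586
apples: 6.6 × (3.79/2.86) = 6.6 × 1.325175 = 8.7462
tea: 14.8 × (5.50/7.59) = 14.8 × 0.724638 = 10.7246
electricity: 6.7 × (0.28/0.28) = 6.7 × 1.000000 = 6.7000
cinema ticket: 24.0 × (16.69/14.78) = 24.0 × 1.129229 = 27.1015
Index = Σ wᵢ·(p₁ᵢ/p₀ᵢ) = 29.2125 + 15.1586 + 8.7462 + 10.7246 + 6.7000 + 27.1015 = 97.6433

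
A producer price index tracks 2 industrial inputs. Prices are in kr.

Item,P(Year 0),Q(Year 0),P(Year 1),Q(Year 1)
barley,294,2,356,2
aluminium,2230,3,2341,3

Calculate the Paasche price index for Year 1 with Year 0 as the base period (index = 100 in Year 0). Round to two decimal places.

Paasche price index uses current-period quantities as weights.
ΣP(Year 1)·Q(Year 1) = 356×2 + 2341×3 = 712 + 7023 = 7735
ΣP(Year 0)·Q(Year 1) = 294×2 + 2230×3 = 588 + 6690 = 7278
Index = 7735 / 7278 × 100 = 106.2792

106.28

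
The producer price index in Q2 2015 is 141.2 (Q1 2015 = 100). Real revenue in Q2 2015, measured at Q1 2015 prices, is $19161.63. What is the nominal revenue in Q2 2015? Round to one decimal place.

27056.2

Nominal = Real × (Index/100) = 19161.63 × (141.2/100)
        = 19161.63 × 1.412 = 27056.2216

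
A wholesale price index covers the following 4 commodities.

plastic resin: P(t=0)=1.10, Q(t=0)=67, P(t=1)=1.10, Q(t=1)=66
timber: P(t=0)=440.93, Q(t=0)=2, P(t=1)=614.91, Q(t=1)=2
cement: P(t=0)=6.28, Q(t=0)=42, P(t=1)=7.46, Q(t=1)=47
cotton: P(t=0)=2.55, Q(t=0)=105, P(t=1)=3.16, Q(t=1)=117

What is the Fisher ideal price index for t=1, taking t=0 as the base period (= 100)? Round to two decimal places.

130.86

Laspeyres component (base-period weights):
ΣP(t=1)Q(t=0) = 1.10×67 + 614.91×2 + 7.46×42 + 3.16×105 = 73.7 + 1229.82 + 313.32 + 331.8 = 1948.64
ΣP(t=0)Q(t=0) = 1.10×67 + 440.93×2 + 6.28×42 + 2.55×105 = 73.7 + 881.86 + 263.76 + 267.75 = 1487.07
L = 1948.64 / 1487.07 × 100 = 131.0389
Paasche component (current-period weights):
ΣP(t=1)Q(t=1) = 1.10×66 + 614.91×2 + 7.46×47 + 3.16×117 = 72.6 + 1229.82 + 350.62 + 369.72 = 2022.76
ΣP(t=0)Q(t=1) = 1.10×66 + 440.93×2 + 6.28×47 + 2.55×117 = 72.6 + 881.86 + 295.16 + 298.35 = 1547.97
P = 2022.76 / 1547.97 × 100 = 130.6718
Fisher = √(L × P) = √(131.0389 × 130.6718) = 130.8552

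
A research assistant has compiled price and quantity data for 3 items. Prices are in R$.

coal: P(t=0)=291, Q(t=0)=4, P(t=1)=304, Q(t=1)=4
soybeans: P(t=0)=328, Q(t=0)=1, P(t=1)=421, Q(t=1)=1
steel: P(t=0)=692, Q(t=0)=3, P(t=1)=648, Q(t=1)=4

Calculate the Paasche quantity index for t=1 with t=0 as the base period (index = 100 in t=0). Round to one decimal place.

Paasche quantity index uses current-period prices as weights.
ΣP(t=1)·Q(t=1) = 304×4 + 421×1 + 648×4 = 1216 + 421 + 2592 = 4229
ΣP(t=1)·Q(t=0) = 304×4 + 421×1 + 648×3 = 1216 + 421 + 1944 = 3581
Index = 4229 / 3581 × 100 = 118.0955

118.1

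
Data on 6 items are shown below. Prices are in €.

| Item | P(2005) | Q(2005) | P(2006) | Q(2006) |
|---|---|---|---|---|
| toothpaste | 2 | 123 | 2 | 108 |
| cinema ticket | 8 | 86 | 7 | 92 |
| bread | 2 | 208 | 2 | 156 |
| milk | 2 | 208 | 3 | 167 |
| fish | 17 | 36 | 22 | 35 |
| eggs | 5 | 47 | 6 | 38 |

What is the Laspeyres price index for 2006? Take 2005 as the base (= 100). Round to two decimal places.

Laspeyres price index uses base-period quantities as weights.
ΣP(2006)·Q(2005) = 2×123 + 7×86 + 2×208 + 3×208 + 22×36 + 6×47 = 246 + 602 + 416 + 624 + 792 + 282 = 2962
ΣP(2005)·Q(2005) = 2×123 + 8×86 + 2×208 + 2×208 + 17×36 + 5×47 = 246 + 688 + 416 + 416 + 612 + 235 = 2613
Index = 2962 / 2613 × 100 = 113.3563

113.36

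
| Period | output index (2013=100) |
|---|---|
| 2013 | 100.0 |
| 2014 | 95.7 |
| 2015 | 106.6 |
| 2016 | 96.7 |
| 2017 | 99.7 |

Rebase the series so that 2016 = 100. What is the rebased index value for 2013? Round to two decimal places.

Rebased(2013) = 100.0 / 96.7 × 100 = 103.4126

103.41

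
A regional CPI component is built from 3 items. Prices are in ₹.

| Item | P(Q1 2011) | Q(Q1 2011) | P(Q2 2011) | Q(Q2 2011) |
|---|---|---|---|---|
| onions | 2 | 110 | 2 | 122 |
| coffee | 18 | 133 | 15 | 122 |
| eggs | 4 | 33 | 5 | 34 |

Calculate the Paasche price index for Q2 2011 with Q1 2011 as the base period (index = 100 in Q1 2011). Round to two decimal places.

87.11

Paasche price index uses current-period quantities as weights.
ΣP(Q2 2011)·Q(Q2 2011) = 2×122 + 15×122 + 5×34 = 244 + 1830 + 170 = 2244
ΣP(Q1 2011)·Q(Q2 2011) = 2×122 + 18×122 + 4×34 = 244 + 2196 + 136 = 2576
Index = 2244 / 2576 × 100 = 87.1118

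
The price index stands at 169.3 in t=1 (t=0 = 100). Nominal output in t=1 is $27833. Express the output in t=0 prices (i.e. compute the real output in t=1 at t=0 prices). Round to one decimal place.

Real = Nominal ÷ (Index/100) = 27833 ÷ (169.3/100)
     = 27833 ÷ 1.693 = 16440.0473

16440.0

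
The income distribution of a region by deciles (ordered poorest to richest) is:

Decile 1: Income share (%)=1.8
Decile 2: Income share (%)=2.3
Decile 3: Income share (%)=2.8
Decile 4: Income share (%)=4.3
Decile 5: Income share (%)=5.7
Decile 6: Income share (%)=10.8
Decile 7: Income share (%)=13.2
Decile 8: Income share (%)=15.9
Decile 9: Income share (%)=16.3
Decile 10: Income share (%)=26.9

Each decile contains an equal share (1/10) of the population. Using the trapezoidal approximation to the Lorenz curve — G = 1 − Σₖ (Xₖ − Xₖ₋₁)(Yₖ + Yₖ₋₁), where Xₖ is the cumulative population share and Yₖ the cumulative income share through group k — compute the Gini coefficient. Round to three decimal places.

0.421

Cumulative income shares Yₖ: 0.0180, 0.0410, 0.0690, 0.1120, 0.1690, 0.2770, 0.4090, 0.5680, 0.7310, 1.0000
Σ (Xₖ−Xₖ₋₁)(Yₖ+Yₖ₋₁) = (1/10)(0.0180+0.0000) + (1/10)(0.0410+0.0180) + (1/10)(0.0690+0.0410) + (1/10)(0.1120+0.0690) + (1/10)(0.1690+0.1120) + (1/10)(0.2770+0.1690) + (1/10)(0.4090+0.2770) + (1/10)(0.5680+0.4090) + (1/10)(0.7310+0.5680) + (1/10)(1.0000+0.7310)
  = 0.0018 + 0.0059 + 0.0110 + 0.0181 + 0.0281 + 0.0446 + 0.0686 + 0.0977 + 0.1299 + 0.1731 = 0.5788
G = 1 − 0.5788 = 0.4212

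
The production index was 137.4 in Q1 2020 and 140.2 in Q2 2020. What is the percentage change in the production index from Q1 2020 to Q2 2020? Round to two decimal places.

2.04%

Change = (140.2 − 137.4) / 137.4 × 100
       = 2.8 / 137.4 × 100 = 2.0378%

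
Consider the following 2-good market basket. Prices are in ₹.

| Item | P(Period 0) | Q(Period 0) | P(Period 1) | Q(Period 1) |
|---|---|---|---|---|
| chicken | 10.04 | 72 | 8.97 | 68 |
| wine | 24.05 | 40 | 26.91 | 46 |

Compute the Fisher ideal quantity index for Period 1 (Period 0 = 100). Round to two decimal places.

Laspeyres component (base-period weights):
ΣP(Period 0)Q(Period 1) = 10.04×68 + 24.05×46 = 682.72 + 1106.3 = 1789.02
ΣP(Period 0)Q(Period 0) = 10.04×72 + 24.05×40 = 722.88 + 962 = 1684.88
L = 1789.02 / 1684.88 × 100 = 106.1809
Paasche component (current-period weights):
ΣP(Period 1)Q(Period 1) = 8.97×68 + 26.91×46 = 609.96 + 1237.86 = 1847.82
ΣP(Period 1)Q(Period 0) = 8.97×72 + 26.91×40 = 645.84 + 1076.4 = 1722.24
P = 1847.82 / 1722.24 × 100 = 107.2917
Fisher = √(L × P) = √(106.1809 × 107.2917) = 106.7348

106.73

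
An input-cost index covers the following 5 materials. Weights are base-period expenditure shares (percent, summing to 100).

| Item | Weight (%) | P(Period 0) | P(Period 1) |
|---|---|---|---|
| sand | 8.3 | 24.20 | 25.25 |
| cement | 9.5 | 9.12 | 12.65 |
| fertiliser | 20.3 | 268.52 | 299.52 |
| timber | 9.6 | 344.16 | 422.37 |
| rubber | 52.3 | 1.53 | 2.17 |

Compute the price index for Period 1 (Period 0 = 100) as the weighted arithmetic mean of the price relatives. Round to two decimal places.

sand: 8.3 × (25.25/24.20) = 8.3 × 1.043388 = 8.6601
cement: 9.5 × (12.65/9.12) = 9.5 × 1.387061 = 13.1771
fertiliser: 20.3 × (299.52/268.52) = 20.3 × 1.115448 = 22.6436
timber: 9.6 × (422.37/344.16) = 9.6 × 1.227249 = 11.7816
rubber: 52.3 × (2.17/1.53) = 52.3 × 1.418301 = 74.1771
Index = Σ wᵢ·(p₁ᵢ/p₀ᵢ) = 8.6601 + 13.1771 + 22.6436 + 11.7816 + 74.1771 = 130.4395

130.44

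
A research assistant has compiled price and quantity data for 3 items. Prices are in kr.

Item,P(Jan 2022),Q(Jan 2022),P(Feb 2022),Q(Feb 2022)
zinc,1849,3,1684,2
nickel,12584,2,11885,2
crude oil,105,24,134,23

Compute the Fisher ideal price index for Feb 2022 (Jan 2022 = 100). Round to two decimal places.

96.50

Laspeyres component (base-period weights):
ΣP(Feb 2022)Q(Jan 2022) = 1684×3 + 11885×2 + 134×24 = 5052 + 23770 + 3216 = 32038
ΣP(Jan 2022)Q(Jan 2022) = 1849×3 + 12584×2 + 105×24 = 5547 + 25168 + 2520 = 33235
L = 32038 / 33235 × 100 = 96.3984
Paasche component (current-period weights):
ΣP(Feb 2022)Q(Feb 2022) = 1684×2 + 11885×2 + 134×23 = 3368 + 23770 + 3082 = 30220
ΣP(Jan 2022)Q(Feb 2022) = 1849×2 + 12584×2 + 105×23 = 3698 + 25168 + 2415 = 31281
P = 30220 / 31281 × 100 = 96.6082
Fisher = √(L × P) = √(96.3984 × 96.6082) = 96.5032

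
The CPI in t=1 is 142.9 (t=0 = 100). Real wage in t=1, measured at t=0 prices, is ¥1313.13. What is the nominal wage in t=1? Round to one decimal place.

Nominal = Real × (Index/100) = 1313.13 × (142.9/100)
        = 1313.13 × 1.429 = 1876.4628

1876.5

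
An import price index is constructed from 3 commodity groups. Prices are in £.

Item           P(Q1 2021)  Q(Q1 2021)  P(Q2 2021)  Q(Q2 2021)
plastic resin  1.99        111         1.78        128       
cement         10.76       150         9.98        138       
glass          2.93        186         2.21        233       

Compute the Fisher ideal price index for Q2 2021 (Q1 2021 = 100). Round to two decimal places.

88.00

Laspeyres component (base-period weights):
ΣP(Q2 2021)Q(Q1 2021) = 1.78×111 + 9.98×150 + 2.21×186 = 197.58 + 1497 + 411.06 = 2105.64
ΣP(Q1 2021)Q(Q1 2021) = 1.99×111 + 10.76×150 + 2.93×186 = 220.89 + 1614 + 544.98 = 2379.87
L = 2105.64 / 2379.87 × 100 = 88.4771
Paasche component (current-period weights):
ΣP(Q2 2021)Q(Q2 2021) = 1.78×128 + 9.98×138 + 2.21×233 = 227.84 + 1377.24 + 514.93 = 2120.01
ΣP(Q1 2021)Q(Q2 2021) = 1.99×128 + 10.76×138 + 2.93×233 = 254.72 + 1484.88 + 682.69 = 2422.29
P = 2120.01 / 2422.29 × 100 = 87.5209
Fisher = √(L × P) = √(88.4771 × 87.5209) = 87.9977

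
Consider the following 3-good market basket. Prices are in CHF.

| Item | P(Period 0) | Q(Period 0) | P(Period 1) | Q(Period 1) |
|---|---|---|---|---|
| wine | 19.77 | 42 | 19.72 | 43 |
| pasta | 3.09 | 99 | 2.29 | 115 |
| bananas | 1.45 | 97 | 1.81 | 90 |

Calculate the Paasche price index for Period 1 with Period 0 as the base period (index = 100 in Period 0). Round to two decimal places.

95.38

Paasche price index uses current-period quantities as weights.
ΣP(Period 1)·Q(Period 1) = 19.72×43 + 2.29×115 + 1.81×90 = 847.96 + 263.35 + 162.9 = 1274.21
ΣP(Period 0)·Q(Period 1) = 19.77×43 + 3.09×115 + 1.45×90 = 850.11 + 355.35 + 130.5 = 1335.96
Index = 1274.21 / 1335.96 × 100 = 95.3779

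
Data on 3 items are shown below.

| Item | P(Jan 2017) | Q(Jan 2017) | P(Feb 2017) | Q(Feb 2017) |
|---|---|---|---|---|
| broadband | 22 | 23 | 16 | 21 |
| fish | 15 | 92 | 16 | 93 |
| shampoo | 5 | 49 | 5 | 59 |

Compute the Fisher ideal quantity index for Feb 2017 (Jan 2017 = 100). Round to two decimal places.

Laspeyres component (base-period weights):
ΣP(Jan 2017)Q(Feb 2017) = 22×21 + 15×93 + 5×59 = 462 + 1395 + 295 = 2152
ΣP(Jan 2017)Q(Jan 2017) = 22×23 + 15×92 + 5×49 = 506 + 1380 + 245 = 2131
L = 2152 / 2131 × 100 = 100.9855
Paasche component (current-period weights):
ΣP(Feb 2017)Q(Feb 2017) = 16×21 + 16×93 + 5×59 = 336 + 1488 + 295 = 2119
ΣP(Feb 2017)Q(Jan 2017) = 16×23 + 16×92 + 5×49 = 368 + 1472 + 245 = 2085
P = 2119 / 2085 × 100 = 101.6307
Fisher = √(L × P) = √(100.9855 × 101.6307) = 101.3076

101.31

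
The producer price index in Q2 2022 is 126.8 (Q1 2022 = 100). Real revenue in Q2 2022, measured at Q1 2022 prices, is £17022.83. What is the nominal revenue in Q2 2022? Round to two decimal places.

21584.95

Nominal = Real × (Index/100) = 17022.83 × (126.8/100)
        = 17022.83 × 1.268 = 21584.9484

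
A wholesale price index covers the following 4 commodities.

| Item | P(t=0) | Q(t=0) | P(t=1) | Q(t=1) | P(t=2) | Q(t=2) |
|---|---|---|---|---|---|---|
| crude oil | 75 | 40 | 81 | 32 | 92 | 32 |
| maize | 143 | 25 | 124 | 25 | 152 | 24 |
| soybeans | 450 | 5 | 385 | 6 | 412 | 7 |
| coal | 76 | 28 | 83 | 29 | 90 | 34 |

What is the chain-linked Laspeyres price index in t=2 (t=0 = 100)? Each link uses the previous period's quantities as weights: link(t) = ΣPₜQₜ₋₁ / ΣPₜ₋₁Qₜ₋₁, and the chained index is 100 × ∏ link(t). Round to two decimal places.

109.84

Link t=0→t=1:
ΣP(t=1)Q(t=0) = 81×40 + 124×25 + 385×5 + 83×28 = 3240 + 3100 + 1925 + 2324 = 10589
ΣP(t=0)Q(t=0) = 75×40 + 143×25 + 450×5 + 76×28 = 3000 + 3575 + 2250 + 2128 = 10953
link = 10589/10953 = 0.966767
Link t=1→t=2:
ΣP(t=2)Q(t=1) = 92×32 + 152×25 + 412×6 + 90×29 = 2944 + 3800 + 2472 + 2610 = 11826
ΣP(t=1)Q(t=1) = 81×32 + 124×25 + 385×6 + 83×29 = 2592 + 3100 + 2310 + 2407 = 10409
link = 11826/10409 = 1.136132
Chained index = 100 × 0.966767 × 1.136132 = 109.8375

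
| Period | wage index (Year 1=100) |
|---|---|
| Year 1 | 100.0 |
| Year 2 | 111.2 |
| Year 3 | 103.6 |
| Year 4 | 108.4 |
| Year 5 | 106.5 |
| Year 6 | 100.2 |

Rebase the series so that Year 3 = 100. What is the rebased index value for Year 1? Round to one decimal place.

Rebased(Year 1) = 100.0 / 103.6 × 100 = 96.5251

96.5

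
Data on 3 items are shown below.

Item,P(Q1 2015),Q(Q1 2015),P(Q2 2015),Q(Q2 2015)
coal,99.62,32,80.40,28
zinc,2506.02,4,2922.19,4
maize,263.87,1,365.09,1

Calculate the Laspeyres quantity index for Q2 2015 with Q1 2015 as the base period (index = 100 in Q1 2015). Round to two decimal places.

97.04

Laspeyres quantity index uses base-period prices as weights.
ΣP(Q1 2015)·Q(Q2 2015) = 99.62×28 + 2506.02×4 + 263.87×1 = 2789.36 + 10024.08 + 263.87 = 13077.31
ΣP(Q1 2015)·Q(Q1 2015) = 99.62×32 + 2506.02×4 + 263.87×1 = 3187.84 + 10024.08 + 263.87 = 13475.79
Index = 13077.31 / 13475.79 × 100 = 97.0430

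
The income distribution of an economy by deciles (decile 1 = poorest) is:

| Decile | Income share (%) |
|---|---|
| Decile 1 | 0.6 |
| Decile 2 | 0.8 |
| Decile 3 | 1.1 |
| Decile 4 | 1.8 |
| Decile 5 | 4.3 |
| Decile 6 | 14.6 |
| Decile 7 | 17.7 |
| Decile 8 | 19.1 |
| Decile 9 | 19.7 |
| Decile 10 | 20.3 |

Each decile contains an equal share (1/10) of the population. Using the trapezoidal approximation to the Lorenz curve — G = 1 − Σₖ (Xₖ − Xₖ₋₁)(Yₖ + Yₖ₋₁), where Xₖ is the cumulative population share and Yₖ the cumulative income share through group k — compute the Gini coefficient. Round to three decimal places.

0.458

Cumulative income shares Yₖ: 0.0060, 0.0140, 0.0250, 0.0430, 0.0860, 0.2320, 0.4090, 0.6000, 0.7970, 1.0000
Σ (Xₖ−Xₖ₋₁)(Yₖ+Yₖ₋₁) = (1/10)(0.0060+0.0000) + (1/10)(0.0140+0.0060) + (1/10)(0.0250+0.0140) + (1/10)(0.0430+0.0250) + (1/10)(0.0860+0.0430) + (1/10)(0.2320+0.0860) + (1/10)(0.4090+0.2320) + (1/10)(0.6000+0.4090) + (1/10)(0.7970+0.6000) + (1/10)(1.0000+0.7970)
  = 0.0006 + 0.0020 + 0.0039 + 0.0068 + 0.0129 + 0.0318 + 0.0641 + 0.1009 + 0.1397 + 0.1797 = 0.5424
G = 1 − 0.5424 = 0.4576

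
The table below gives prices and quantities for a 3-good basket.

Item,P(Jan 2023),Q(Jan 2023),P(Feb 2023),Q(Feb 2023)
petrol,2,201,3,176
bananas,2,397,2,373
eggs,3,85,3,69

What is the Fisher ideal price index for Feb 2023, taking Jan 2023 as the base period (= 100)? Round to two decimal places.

Laspeyres component (base-period weights):
ΣP(Feb 2023)Q(Jan 2023) = 3×201 + 2×397 + 3×85 = 603 + 794 + 255 = 1652
ΣP(Jan 2023)Q(Jan 2023) = 2×201 + 2×397 + 3×85 = 402 + 794 + 255 = 1451
L = 1652 / 1451 × 100 = 113.8525
Paasche component (current-period weights):
ΣP(Feb 2023)Q(Feb 2023) = 3×176 + 2×373 + 3×69 = 528 + 746 + 207 = 1481
ΣP(Jan 2023)Q(Feb 2023) = 2×176 + 2×373 + 3×69 = 352 + 746 + 207 = 1305
P = 1481 / 1305 × 100 = 113.4866
Fisher = √(L × P) = √(113.8525 × 113.4866) = 113.6694

113.67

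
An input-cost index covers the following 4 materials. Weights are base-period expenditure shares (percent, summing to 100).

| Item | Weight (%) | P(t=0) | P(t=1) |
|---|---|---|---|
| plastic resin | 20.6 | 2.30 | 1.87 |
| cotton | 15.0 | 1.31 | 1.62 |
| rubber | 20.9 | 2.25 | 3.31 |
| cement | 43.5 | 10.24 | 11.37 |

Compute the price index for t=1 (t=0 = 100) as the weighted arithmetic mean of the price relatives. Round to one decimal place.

plastic resin: 20.6 × (1.87/2.30) = 20.6 × 0.813043 = 16.7487
cotton: 15.0 × (1.62/1.31) = 15.0 × 1.236641 = 18.5496
rubber: 20.9 × (3.31/2.25) = 20.9 × 1.471111 = 30.7462
cement: 43.5 × (11.37/10.24) = 43.5 × 1.110352 = 48.3003
Index = Σ wᵢ·(p₁ᵢ/p₀ᵢ) = 16.7487 + 18.5496 + 30.7462 + 48.3003 = 114.3448

114.3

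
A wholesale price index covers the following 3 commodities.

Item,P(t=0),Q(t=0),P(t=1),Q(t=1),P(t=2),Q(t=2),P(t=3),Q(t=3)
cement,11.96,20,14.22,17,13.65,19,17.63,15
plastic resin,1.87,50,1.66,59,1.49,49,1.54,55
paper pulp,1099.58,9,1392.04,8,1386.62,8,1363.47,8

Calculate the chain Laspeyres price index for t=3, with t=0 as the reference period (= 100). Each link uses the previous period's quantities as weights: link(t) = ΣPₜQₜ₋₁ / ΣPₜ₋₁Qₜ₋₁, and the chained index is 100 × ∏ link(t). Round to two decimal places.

Link t=0→t=1:
ΣP(t=1)Q(t=0) = 14.22×20 + 1.66×50 + 1392.04×9 = 284.4 + 83 + 12528.36 = 12895.76
ΣP(t=0)Q(t=0) = 11.96×20 + 1.87×50 + 1099.58×9 = 239.2 + 93.5 + 9896.22 = 10228.92
link = 12895.76/10228.92 = 1.260716
Link t=1→t=2:
ΣP(t=2)Q(t=1) = 13.65×17 + 1.49×59 + 1386.62×8 = 232.05 + 87.91 + 11092.96 = 11412.92
ΣP(t=1)Q(t=1) = 14.22×17 + 1.66×59 + 1392.04×8 = 241.74 + 97.94 + 11136.32 = 11476
link = 11412.92/11476 = 0.994503
Link t=2→t=3:
ΣP(t=3)Q(t=2) = 17.63×19 + 1.54×49 + 1363.47×8 = 334.97 + 75.46 + 10907.76 = 11318.19
ΣP(t=2)Q(t=2) = 13.65×19 + 1.49×49 + 1386.62×8 = 259.35 + 73.01 + 11092.96 = 11425.32
link = 11318.19/11425.32 = 0.990623
Chained index = 100 × 1.260716 × 0.994503 × 0.990623 = 124.2030

124.20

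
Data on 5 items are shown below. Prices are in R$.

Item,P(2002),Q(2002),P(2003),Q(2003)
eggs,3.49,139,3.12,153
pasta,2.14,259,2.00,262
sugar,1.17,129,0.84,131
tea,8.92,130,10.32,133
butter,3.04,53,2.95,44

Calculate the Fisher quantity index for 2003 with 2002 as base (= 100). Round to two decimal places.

Laspeyres component (base-period weights):
ΣP(2002)Q(2003) = 3.49×153 + 2.14×262 + 1.17×131 + 8.92×133 + 3.04×44 = 533.97 + 560.68 + 153.27 + 1186.36 + 133.76 = 2568.04
ΣP(2002)Q(2002) = 3.49×139 + 2.14×259 + 1.17×129 + 8.92×130 + 3.04×53 = 485.11 + 554.26 + 150.93 + 1159.6 + 161.12 = 2511.02
L = 2568.04 / 2511.02 × 100 = 102.2708
Paasche component (current-period weights):
ΣP(2003)Q(2003) = 3.12×153 + 2.00×262 + 0.84×131 + 10.32×133 + 2.95×44 = 477.36 + 524 + 110.04 + 1372.56 + 129.8 = 2613.76
ΣP(2003)Q(2002) = 3.12×139 + 2.00×259 + 0.84×129 + 10.32×130 + 2.95×53 = 433.68 + 518 + 108.36 + 1341.6 + 156.35 = 2557.99
P = 2613.76 / 2557.99 × 100 = 102.1802
Fisher = √(L × P) = √(102.2708 × 102.1802) = 102.2255

102.23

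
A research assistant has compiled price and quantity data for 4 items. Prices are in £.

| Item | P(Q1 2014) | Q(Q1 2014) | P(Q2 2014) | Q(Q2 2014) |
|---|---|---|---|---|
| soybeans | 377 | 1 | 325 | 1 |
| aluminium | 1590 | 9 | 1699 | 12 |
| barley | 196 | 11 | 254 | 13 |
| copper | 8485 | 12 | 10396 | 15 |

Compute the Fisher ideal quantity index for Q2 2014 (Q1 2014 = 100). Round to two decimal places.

125.75

Laspeyres component (base-period weights):
ΣP(Q1 2014)Q(Q2 2014) = 377×1 + 1590×12 + 196×13 + 8485×15 = 377 + 19080 + 2548 + 127275 = 149280
ΣP(Q1 2014)Q(Q1 2014) = 377×1 + 1590×9 + 196×11 + 8485×12 = 377 + 14310 + 2156 + 101820 = 118663
L = 149280 / 118663 × 100 = 125.8016
Paasche component (current-period weights):
ΣP(Q2 2014)Q(Q2 2014) = 325×1 + 1699×12 + 254×13 + 10396×15 = 325 + 20388 + 3302 + 155940 = 179955
ΣP(Q2 2014)Q(Q1 2014) = 325×1 + 1699×9 + 254×11 + 10396×12 = 325 + 15291 + 2794 + 124752 = 143162
P = 179955 / 143162 × 100 = 125.7003
Fisher = √(L × P) = √(125.8016 × 125.7003) = 125.7509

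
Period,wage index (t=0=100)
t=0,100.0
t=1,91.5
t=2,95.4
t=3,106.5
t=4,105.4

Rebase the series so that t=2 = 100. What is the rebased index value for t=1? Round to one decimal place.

Rebased(t=1) = 91.5 / 95.4 × 100 = 95.9119

95.9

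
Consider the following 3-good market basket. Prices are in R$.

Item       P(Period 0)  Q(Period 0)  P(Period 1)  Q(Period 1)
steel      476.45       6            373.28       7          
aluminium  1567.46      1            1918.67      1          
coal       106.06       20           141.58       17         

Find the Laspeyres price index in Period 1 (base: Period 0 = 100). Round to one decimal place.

106.8

Laspeyres price index uses base-period quantities as weights.
ΣP(Period 1)·Q(Period 0) = 373.28×6 + 1918.67×1 + 141.58×20 = 2239.68 + 1918.67 + 2831.6 = 6989.95
ΣP(Period 0)·Q(Period 0) = 476.45×6 + 1567.46×1 + 106.06×20 = 2858.7 + 1567.46 + 2121.2 = 6547.36
Index = 6989.95 / 6547.36 × 100 = 106.7598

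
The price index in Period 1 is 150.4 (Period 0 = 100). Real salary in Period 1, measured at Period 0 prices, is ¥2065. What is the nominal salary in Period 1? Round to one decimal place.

3105.8

Nominal = Real × (Index/100) = 2065 × (150.4/100)
        = 2065 × 1.504 = 3105.7600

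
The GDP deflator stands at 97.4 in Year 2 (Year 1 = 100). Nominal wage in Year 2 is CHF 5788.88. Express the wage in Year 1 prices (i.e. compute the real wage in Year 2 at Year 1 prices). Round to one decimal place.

5943.4

Real = Nominal ÷ (Index/100) = 5788.88 ÷ (97.4/100)
     = 5788.88 ÷ 0.974 = 5943.4086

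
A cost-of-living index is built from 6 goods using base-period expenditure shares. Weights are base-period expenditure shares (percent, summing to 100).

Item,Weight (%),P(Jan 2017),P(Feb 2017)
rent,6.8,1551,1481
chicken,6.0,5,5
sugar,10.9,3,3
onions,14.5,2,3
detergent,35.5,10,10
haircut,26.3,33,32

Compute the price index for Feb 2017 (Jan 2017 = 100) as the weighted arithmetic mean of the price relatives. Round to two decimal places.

106.15

rent: 6.8 × (1481/1551) = 6.8 × 0.954868 = 6.4931
chicken: 6.0 × (5/5) = 6.0 × 1.000000 = 6.0000
sugar: 10.9 × (3/3) = 10.9 × 1.000000 = 10.9000
onions: 14.5 × (3/2) = 14.5 × 1.500000 = 21.7500
detergent: 35.5 × (10/10) = 35.5 × 1.000000 = 35.5000
haircut: 26.3 × (32/33) = 26.3 × 0.969697 = 25.5030
Index = Σ wᵢ·(p₁ᵢ/p₀ᵢ) = 6.4931 + 6.0000 + 10.9000 + 21.7500 + 35.5000 + 25.5030 = 106.1461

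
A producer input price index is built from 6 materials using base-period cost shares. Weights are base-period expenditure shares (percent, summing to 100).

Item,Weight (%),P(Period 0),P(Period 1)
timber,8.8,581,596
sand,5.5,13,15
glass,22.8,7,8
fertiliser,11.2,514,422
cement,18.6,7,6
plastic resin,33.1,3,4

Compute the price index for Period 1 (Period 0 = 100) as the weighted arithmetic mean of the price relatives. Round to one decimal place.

timber: 8.8 × (596/581) = 8.8 × 1.025818 = 9.0272
sand: 5.5 × (15/13) = 5.5 × 1.153846 = 6.3462
glass: 22.8 × (8/7) = 22.8 × 1.142857 = 26.0571
fertiliser: 11.2 × (422/514) = 11.2 × 0.821012 = 9.1953
cement: 18.6 × (6/7) = 18.6 × 0.857143 = 15.9429
plastic resin: 33.1 × (4/3) = 33.1 × 1.333333 = 44.1333
Index = Σ wᵢ·(p₁ᵢ/p₀ᵢ) = 9.0272 + 6.3462 + 26.0571 + 9.1953 + 15.9429 + 44.1333 = 110.7020

110.7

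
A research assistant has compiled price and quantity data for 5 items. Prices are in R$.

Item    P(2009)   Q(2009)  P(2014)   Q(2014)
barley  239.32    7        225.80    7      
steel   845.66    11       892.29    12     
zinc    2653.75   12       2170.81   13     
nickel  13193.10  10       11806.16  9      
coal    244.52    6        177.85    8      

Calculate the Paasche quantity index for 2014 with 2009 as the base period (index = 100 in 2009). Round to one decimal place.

94.6

Paasche quantity index uses current-period prices as weights.
ΣP(2014)·Q(2014) = 225.80×7 + 892.29×12 + 2170.81×13 + 11806.16×9 + 177.85×8 = 1580.6 + 10707.48 + 28220.53 + 106255.44 + 1422.8 = 148186.85
ΣP(2014)·Q(2009) = 225.80×7 + 892.29×11 + 2170.81×12 + 11806.16×10 + 177.85×6 = 1580.6 + 9815.19 + 26049.72 + 118061.6 + 1067.1 = 156574.21
Index = 148186.85 / 156574.21 × 100 = 94.6432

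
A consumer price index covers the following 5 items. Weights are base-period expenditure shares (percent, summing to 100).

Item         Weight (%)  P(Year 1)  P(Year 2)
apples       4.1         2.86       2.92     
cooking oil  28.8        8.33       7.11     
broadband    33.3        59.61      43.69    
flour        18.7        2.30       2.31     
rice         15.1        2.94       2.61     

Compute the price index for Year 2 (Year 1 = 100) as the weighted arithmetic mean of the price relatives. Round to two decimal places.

apples: 4.1 × (2.92/2.86) = 4.1 × 1.020979 = 4.1860
cooking oil: 28.8 × (7.11/8.33) = 28.8 × 0.853541 = 24.5820
broadband: 33.3 × (43.69/59.61) = 33.3 × 0.732931 = 24.4066
flour: 18.7 × (2.31/2.30) = 18.7 × 1.004348 = 18.7813
rice: 15.1 × (2.61/2.94) = 15.1 × 0.887755 = 13.4051
Index = Σ wᵢ·(p₁ᵢ/p₀ᵢ) = 4.1860 + 24.5820 + 24.4066 + 18.7813 + 13.4051 = 85.3610

85.36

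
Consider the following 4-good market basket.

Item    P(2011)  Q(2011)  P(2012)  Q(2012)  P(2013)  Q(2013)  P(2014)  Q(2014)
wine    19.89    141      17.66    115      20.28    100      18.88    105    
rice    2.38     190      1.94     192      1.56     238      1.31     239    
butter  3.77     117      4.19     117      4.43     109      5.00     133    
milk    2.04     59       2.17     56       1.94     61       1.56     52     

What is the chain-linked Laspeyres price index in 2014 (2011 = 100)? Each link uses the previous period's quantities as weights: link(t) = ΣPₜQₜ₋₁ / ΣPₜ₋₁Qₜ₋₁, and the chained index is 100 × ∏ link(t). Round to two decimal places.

Link 2011→2012:
ΣP(2012)Q(2011) = 17.66×141 + 1.94×190 + 4.19×117 + 2.17×59 = 2490.06 + 368.6 + 490.23 + 128.03 = 3476.92
ΣP(2011)Q(2011) = 19.89×141 + 2.38×190 + 3.77×117 + 2.04×59 = 2804.49 + 452.2 + 441.09 + 120.36 = 3818.14
link = 3476.92/3818.14 = 0.910632
Link 2012→2013:
ΣP(2013)Q(2012) = 20.28×115 + 1.56×192 + 4.43×117 + 1.94×56 = 2332.2 + 299.52 + 518.31 + 108.64 = 3258.67
ΣP(2012)Q(2012) = 17.66×115 + 1.94×192 + 4.19×117 + 2.17×56 = 2030.9 + 372.48 + 490.23 + 121.52 = 3015.13
link = 3258.67/3015.13 = 1.080773
Link 2013→2014:
ΣP(2014)Q(2013) = 18.88×100 + 1.31×238 + 5.00×109 + 1.56×61 = 1888 + 311.78 + 545 + 95.16 = 2839.94
ΣP(2013)Q(2013) = 20.28×100 + 1.56×238 + 4.43×109 + 1.94×61 = 2028 + 371.28 + 482.87 + 118.34 = 3000.49
link = 2839.94/3000.49 = 0.946492
Chained index = 100 × 0.910632 × 1.080773 × 0.946492 = 93.1524

93.15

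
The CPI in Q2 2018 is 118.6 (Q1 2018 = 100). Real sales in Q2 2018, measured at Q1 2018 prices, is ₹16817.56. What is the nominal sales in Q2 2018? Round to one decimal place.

Nominal = Real × (Index/100) = 16817.56 × (118.6/100)
        = 16817.56 × 1.186 = 19945.6262

19945.6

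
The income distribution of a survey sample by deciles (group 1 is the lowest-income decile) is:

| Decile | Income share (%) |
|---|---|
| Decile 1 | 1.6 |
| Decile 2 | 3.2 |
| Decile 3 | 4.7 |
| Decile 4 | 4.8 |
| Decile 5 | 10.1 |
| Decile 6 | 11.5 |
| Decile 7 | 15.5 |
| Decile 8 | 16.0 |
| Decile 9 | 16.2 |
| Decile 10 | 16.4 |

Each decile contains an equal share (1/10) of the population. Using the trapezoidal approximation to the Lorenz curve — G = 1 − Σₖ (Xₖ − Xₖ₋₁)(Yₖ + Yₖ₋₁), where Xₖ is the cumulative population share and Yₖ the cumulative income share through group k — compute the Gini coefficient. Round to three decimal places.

0.314

Cumulative income shares Yₖ: 0.0160, 0.0480, 0.0950, 0.1430, 0.2440, 0.3590, 0.5140, 0.6740, 0.8360, 1.0000
Σ (Xₖ−Xₖ₋₁)(Yₖ+Yₖ₋₁) = (1/10)(0.0160+0.0000) + (1/10)(0.0480+0.0160) + (1/10)(0.0950+0.0480) + (1/10)(0.1430+0.0950) + (1/10)(0.2440+0.1430) + (1/10)(0.3590+0.2440) + (1/10)(0.5140+0.3590) + (1/10)(0.6740+0.5140) + (1/10)(0.8360+0.6740) + (1/10)(1.0000+0.8360)
  = 0.0016 + 0.0064 + 0.0143 + 0.0238 + 0.0387 + 0.0603 + 0.0873 + 0.1188 + 0.1510 + 0.1836 = 0.6858
G = 1 − 0.6858 = 0.3142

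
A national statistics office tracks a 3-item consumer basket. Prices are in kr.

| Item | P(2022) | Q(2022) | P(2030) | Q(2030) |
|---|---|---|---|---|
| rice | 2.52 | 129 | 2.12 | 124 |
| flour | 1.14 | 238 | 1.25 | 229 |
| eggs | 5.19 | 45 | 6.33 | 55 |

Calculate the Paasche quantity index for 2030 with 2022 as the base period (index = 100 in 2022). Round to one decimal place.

Paasche quantity index uses current-period prices as weights.
ΣP(2030)·Q(2030) = 2.12×124 + 1.25×229 + 6.33×55 = 262.88 + 286.25 + 348.15 = 897.28
ΣP(2030)·Q(2022) = 2.12×129 + 1.25×238 + 6.33×45 = 273.48 + 297.5 + 284.85 = 855.83
Index = 897.28 / 855.83 × 100 = 104.8433

104.8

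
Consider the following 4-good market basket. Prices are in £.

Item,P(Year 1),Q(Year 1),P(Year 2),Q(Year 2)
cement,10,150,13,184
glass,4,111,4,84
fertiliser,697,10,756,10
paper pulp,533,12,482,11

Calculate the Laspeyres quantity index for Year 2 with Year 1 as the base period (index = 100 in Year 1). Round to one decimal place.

98.0

Laspeyres quantity index uses base-period prices as weights.
ΣP(Year 1)·Q(Year 2) = 10×184 + 4×84 + 697×10 + 533×11 = 1840 + 336 + 6970 + 5863 = 15009
ΣP(Year 1)·Q(Year 1) = 10×150 + 4×111 + 697×10 + 533×12 = 1500 + 444 + 6970 + 6396 = 15310
Index = 15009 / 15310 × 100 = 98.0340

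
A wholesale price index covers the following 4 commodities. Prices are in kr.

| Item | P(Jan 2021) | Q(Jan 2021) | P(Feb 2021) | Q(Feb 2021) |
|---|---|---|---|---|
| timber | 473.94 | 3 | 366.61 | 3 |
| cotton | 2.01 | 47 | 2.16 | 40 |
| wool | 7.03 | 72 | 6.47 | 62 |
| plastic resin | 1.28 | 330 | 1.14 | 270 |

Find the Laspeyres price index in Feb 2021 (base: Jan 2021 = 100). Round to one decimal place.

83.6

Laspeyres price index uses base-period quantities as weights.
ΣP(Feb 2021)·Q(Jan 2021) = 366.61×3 + 2.16×47 + 6.47×72 + 1.14×330 = 1099.83 + 101.52 + 465.84 + 376.2 = 2043.39
ΣP(Jan 2021)·Q(Jan 2021) = 473.94×3 + 2.01×47 + 7.03×72 + 1.28×330 = 1421.82 + 94.47 + 506.16 + 422.4 = 2444.85
Index = 2043.39 / 2444.85 × 100 = 83.5794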